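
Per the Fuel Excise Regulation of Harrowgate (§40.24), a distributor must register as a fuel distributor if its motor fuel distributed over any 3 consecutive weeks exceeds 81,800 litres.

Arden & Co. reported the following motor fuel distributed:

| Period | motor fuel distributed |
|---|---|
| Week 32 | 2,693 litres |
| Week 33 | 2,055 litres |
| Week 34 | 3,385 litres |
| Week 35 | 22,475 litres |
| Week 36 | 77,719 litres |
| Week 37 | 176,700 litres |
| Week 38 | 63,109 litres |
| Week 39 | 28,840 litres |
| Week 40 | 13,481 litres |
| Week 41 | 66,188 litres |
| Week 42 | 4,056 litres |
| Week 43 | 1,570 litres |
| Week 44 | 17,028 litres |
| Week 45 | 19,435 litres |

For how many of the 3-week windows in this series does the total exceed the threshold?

7

Week 32–Week 34: 2,693 litres + 2,055 litres + 3,385 litres = 8,133 litres (under)
Week 33–Week 35: 2,055 litres + 3,385 litres + 22,475 litres = 27,915 litres (under)
Week 34–Week 36: 3,385 litres + 22,475 litres + 77,719 litres = 103,579 litres (over)
Week 35–Week 37: 22,475 litres + 77,719 litres + 176,700 litres = 276,894 litres (over)
Week 36–Week 38: 77,719 litres + 176,700 litres + 63,109 litres = 317,528 litres (over)
Week 37–Week 39: 176,700 litres + 63,109 litres + 28,840 litres = 268,649 litres (over)
Week 38–Week 40: 63,109 litres + 28,840 litres + 13,481 litres = 105,430 litres (over)
Week 39–Week 41: 28,840 litres + 13,481 litres + 66,188 litres = 108,509 litres (over)
Week 40–Week 42: 13,481 litres + 66,188 litres + 4,056 litres = 83,725 litres (over)
Week 41–Week 43: 66,188 litres + 4,056 litres + 1,570 litres = 71,814 litres (under)
Week 42–Week 44: 4,056 litres + 1,570 litres + 17,028 litres = 22,654 litres (under)
Week 43–Week 45: 1,570 litres + 17,028 litres + 19,435 litres = 38,033 litres (under)
7 windows exceed the threshold.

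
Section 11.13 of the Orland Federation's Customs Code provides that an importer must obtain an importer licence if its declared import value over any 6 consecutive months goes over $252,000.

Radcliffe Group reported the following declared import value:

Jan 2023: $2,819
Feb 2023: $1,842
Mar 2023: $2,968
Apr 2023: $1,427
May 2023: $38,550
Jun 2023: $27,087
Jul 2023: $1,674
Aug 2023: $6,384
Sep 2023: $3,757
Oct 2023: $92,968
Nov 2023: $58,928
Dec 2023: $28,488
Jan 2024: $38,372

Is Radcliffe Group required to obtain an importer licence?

No

Jan 2023–Jun 2023: $2,819 + $1,842 + $2,968 + $1,427 + $38,550 + $27,087 = $74,693 (under)
Feb 2023–Jul 2023: $1,842 + $2,968 + $1,427 + $38,550 + $27,087 + $1,674 = $73,548 (under)
Mar 2023–Aug 2023: $2,968 + $1,427 + $38,550 + $27,087 + $1,674 + $6,384 = $78,090 (under)
Apr 2023–Sep 2023: $1,427 + $38,550 + $27,087 + $1,674 + $6,384 + $3,757 = $78,879 (under)
May 2023–Oct 2023: $38,550 + $27,087 + $1,674 + $6,384 + $3,757 + $92,968 = $170,420 (under)
Jun 2023–Nov 2023: $27,087 + $1,674 + $6,384 + $3,757 + $92,968 + $58,928 = $190,798 (under)
Jul 2023–Dec 2023: $1,674 + $6,384 + $3,757 + $92,968 + $58,928 + $28,488 = $192,199 (under)
Aug 2023–Jan 2024: $6,384 + $3,757 + $92,968 + $58,928 + $28,488 + $38,372 = $228,897 (under)
No window exceeds $252,000.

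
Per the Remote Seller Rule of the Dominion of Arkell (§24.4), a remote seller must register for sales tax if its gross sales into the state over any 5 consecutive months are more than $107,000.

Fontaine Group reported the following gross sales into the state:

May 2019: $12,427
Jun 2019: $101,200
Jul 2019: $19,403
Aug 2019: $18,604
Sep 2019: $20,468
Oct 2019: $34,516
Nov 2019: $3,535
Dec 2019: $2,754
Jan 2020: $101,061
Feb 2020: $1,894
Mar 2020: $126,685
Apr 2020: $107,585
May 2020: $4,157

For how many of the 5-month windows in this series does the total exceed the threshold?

7

May 2019–Sep 2019: $12,427 + $101,200 + $19,403 + $18,604 + $20,468 = $172,102 (over)
Jun 2019–Oct 2019: $101,200 + $19,403 + $18,604 + $20,468 + $34,516 = $194,191 (over)
Jul 2019–Nov 2019: $19,403 + $18,604 + $20,468 + $34,516 + $3,535 = $96,526 (under)
Aug 2019–Dec 2019: $18,604 + $20,468 + $34,516 + $3,535 + $2,754 = $79,877 (under)
Sep 2019–Jan 2020: $20,468 + $34,516 + $3,535 + $2,754 + $101,061 = $162,334 (over)
Oct 2019–Feb 2020: $34,516 + $3,535 + $2,754 + $101,061 + $1,894 = $143,760 (over)
Nov 2019–Mar 2020: $3,535 + $2,754 + $101,061 + $1,894 + $126,685 = $235,929 (over)
Dec 2019–Apr 2020: $2,754 + $101,061 + $1,894 + $126,685 + $107,585 = $339,979 (over)
Jan 2020–May 2020: $101,061 + $1,894 + $126,685 + $107,585 + $4,157 = $341,382 (over)
7 windows exceed the threshold.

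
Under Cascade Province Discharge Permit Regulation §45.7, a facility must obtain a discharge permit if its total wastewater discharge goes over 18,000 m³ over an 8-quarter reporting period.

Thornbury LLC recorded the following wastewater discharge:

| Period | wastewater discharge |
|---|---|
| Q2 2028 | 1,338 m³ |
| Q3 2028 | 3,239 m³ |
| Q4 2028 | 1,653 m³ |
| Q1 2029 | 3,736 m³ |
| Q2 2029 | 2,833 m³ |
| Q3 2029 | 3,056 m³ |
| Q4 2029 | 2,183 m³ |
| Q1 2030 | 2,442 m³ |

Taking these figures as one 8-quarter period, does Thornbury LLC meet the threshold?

Yes

Total wastewater discharge: 1,338 m³ + 3,239 m³ + 1,653 m³ + 3,736 m³ + 2,833 m³ + 3,056 m³ + 2,183 m³ + 2,442 m³ = 20,480 m³.
20,480 m³ > 18,000 m³, so the threshold is exceeded.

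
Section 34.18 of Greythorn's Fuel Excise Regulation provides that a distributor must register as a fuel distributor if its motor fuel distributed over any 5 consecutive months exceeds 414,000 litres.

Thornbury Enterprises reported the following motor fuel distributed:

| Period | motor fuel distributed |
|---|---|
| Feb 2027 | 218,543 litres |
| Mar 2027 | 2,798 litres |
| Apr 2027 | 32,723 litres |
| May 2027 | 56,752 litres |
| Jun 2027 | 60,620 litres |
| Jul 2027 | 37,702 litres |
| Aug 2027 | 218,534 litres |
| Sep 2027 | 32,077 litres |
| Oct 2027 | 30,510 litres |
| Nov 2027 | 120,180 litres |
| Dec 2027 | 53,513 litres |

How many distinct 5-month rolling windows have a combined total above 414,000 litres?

2

Feb 2027–Jun 2027: 218,543 litres + 2,798 litres + 32,723 litres + 56,752 litres + 60,620 litres = 371,436 litres (under)
Mar 2027–Jul 2027: 2,798 litres + 32,723 litres + 56,752 litres + 60,620 litres + 37,702 litres = 190,595 litres (under)
Apr 2027–Aug 2027: 32,723 litres + 56,752 litres + 60,620 litres + 37,702 litres + 218,534 litres = 406,331 litres (under)
May 2027–Sep 2027: 56,752 litres + 60,620 litres + 37,702 litres + 218,534 litres + 32,077 litres = 405,685 litres (under)
Jun 2027–Oct 2027: 60,620 litres + 37,702 litres + 218,534 litres + 32,077 litres + 30,510 litres = 379,443 litres (under)
Jul 2027–Nov 2027: 37,702 litres + 218,534 litres + 32,077 litres + 30,510 litres + 120,180 litres = 439,003 litres (over)
Aug 2027–Dec 2027: 218,534 litres + 32,077 litres + 30,510 litres + 120,180 litres + 53,513 litres = 454,814 litres (over)
2 windows exceed the threshold.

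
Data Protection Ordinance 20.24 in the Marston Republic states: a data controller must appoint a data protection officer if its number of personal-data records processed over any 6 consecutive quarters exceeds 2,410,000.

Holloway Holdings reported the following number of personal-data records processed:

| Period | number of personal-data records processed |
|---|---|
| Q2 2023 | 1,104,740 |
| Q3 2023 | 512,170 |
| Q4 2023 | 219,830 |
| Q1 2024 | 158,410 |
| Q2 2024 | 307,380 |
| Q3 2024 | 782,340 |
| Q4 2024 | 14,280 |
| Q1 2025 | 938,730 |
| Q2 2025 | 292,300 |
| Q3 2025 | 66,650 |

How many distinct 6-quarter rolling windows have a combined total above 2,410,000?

3

Q2 2023–Q3 2024: 1,104,740 + 512,170 + 219,830 + 158,410 + 307,380 + 782,340 = 3,084,870 (over)
Q3 2023–Q4 2024: 512,170 + 219,830 + 158,410 + 307,380 + 782,340 + 14,280 = 1,994,410 (under)
Q4 2023–Q1 2025: 219,830 + 158,410 + 307,380 + 782,340 + 14,280 + 938,730 = 2,420,970 (over)
Q1 2024–Q2 2025: 158,410 + 307,380 + 782,340 + 14,280 + 938,730 + 292,300 = 2,493,440 (over)
Q2 2024–Q3 2025: 307,380 + 782,340 + 14,280 + 938,730 + 292,300 + 66,650 = 2,401,680 (under)
3 windows exceed the threshold.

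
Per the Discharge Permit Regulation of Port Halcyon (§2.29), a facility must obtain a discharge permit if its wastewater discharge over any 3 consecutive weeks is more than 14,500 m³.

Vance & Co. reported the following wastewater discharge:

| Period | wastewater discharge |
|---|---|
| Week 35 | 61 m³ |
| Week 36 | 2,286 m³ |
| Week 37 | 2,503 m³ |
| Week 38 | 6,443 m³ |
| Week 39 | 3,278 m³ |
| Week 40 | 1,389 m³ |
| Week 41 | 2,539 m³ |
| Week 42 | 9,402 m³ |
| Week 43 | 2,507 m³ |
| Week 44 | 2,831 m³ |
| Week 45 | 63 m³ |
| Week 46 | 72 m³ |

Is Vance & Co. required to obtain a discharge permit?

Yes

Week 35–Week 37: 61 m³ + 2,286 m³ + 2,503 m³ = 4,850 m³ (under)
Week 36–Week 38: 2,286 m³ + 2,503 m³ + 6,443 m³ = 11,232 m³ (under)
Week 37–Week 39: 2,503 m³ + 6,443 m³ + 3,278 m³ = 12,224 m³ (under)
Week 38–Week 40: 6,443 m³ + 3,278 m³ + 1,389 m³ = 11,110 m³ (under)
Week 39–Week 41: 3,278 m³ + 1,389 m³ + 2,539 m³ = 7,206 m³ (under)
Week 40–Week 42: 1,389 m³ + 2,539 m³ + 9,402 m³ = 13,330 m³ (under)
Week 41–Week 43: 2,539 m³ + 9,402 m³ + 2,507 m³ = 14,448 m³ (under)
Week 42–Week 44: 9,402 m³ + 2,507 m³ + 2,831 m³ = 14,740 m³ (over)
Week 43–Week 45: 2,507 m³ + 2,831 m³ + 63 m³ = 5,401 m³ (under)
Week 44–Week 46: 2,831 m³ + 63 m³ + 72 m³ = 2,966 m³ (under)
At least one window exceeds 14,500 m³.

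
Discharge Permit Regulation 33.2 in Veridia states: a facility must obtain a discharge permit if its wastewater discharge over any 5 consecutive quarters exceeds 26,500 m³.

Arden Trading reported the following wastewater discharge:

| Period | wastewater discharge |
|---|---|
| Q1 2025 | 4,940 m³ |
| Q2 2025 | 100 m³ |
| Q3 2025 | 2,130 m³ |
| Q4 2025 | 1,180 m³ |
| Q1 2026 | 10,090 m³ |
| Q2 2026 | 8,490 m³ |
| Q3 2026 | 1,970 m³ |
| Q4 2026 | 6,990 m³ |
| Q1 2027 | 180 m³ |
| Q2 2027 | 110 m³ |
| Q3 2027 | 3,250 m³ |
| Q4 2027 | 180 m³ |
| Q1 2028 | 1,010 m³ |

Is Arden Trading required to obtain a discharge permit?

Yes

Q1 2025–Q1 2026: 4,940 m³ + 100 m³ + 2,130 m³ + 1,180 m³ + 10,090 m³ = 18,440 m³ (under)
Q2 2025–Q2 2026: 100 m³ + 2,130 m³ + 1,180 m³ + 10,090 m³ + 8,490 m³ = 21,990 m³ (under)
Q3 2025–Q3 2026: 2,130 m³ + 1,180 m³ + 10,090 m³ + 8,490 m³ + 1,970 m³ = 23,860 m³ (under)
Q4 2025–Q4 2026: 1,180 m³ + 10,090 m³ + 8,490 m³ + 1,970 m³ + 6,990 m³ = 28,720 m³ (over)
Q1 2026–Q1 2027: 10,090 m³ + 8,490 m³ + 1,970 m³ + 6,990 m³ + 180 m³ = 27,720 m³ (over)
Q2 2026–Q2 2027: 8,490 m³ + 1,970 m³ + 6,990 m³ + 180 m³ + 110 m³ = 17,740 m³ (under)
Q3 2026–Q3 2027: 1,970 m³ + 6,990 m³ + 180 m³ + 110 m³ + 3,250 m³ = 12,500 m³ (under)
Q4 2026–Q4 2027: 6,990 m³ + 180 m³ + 110 m³ + 3,250 m³ + 180 m³ = 10,710 m³ (under)
Q1 2027–Q1 2028: 180 m³ + 110 m³ + 3,250 m³ + 180 m³ + 1,010 m³ = 4,730 m³ (under)
At least one window exceeds 26,500 m³.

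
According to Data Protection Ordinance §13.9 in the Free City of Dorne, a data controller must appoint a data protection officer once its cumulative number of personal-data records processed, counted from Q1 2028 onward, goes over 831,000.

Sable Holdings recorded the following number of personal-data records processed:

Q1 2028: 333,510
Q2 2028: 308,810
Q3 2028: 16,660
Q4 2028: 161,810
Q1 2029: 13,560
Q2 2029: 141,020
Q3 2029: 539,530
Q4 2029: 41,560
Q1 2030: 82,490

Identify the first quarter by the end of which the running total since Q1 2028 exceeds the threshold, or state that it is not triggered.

Through Q1 2028: 333,510
Through Q2 2028: 642,320
Through Q3 2028: 658,980
Through Q4 2028: 820,790
Through Q1 2029: 834,350 ← exceeds threshold

Q1 2029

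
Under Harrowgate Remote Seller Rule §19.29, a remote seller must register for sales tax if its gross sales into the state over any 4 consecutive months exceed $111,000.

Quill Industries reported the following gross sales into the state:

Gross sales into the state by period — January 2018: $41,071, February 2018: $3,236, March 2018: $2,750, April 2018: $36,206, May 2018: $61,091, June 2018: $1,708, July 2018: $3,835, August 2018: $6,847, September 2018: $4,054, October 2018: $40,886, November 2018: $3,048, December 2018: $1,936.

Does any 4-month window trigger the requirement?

January 2018–April 2018: $41,071 + $3,236 + $2,750 + $36,206 = $83,263 (under)
February 2018–May 2018: $3,236 + $2,750 + $36,206 + $61,091 = $103,283 (under)
March 2018–June 2018: $2,750 + $36,206 + $61,091 + $1,708 = $101,755 (under)
April 2018–July 2018: $36,206 + $61,091 + $1,708 + $3,835 = $102,840 (under)
May 2018–August 2018: $61,091 + $1,708 + $3,835 + $6,847 = $73,481 (under)
June 2018–September 2018: $1,708 + $3,835 + $6,847 + $4,054 = $16,444 (under)
July 2018–October 2018: $3,835 + $6,847 + $4,054 + $40,886 = $55,622 (under)
August 2018–November 2018: $6,847 + $4,054 + $40,886 + $3,048 = $54,835 (under)
September 2018–December 2018: $4,054 + $40,886 + $3,048 + $1,936 = $49,924 (under)
No window exceeds $111,000.

No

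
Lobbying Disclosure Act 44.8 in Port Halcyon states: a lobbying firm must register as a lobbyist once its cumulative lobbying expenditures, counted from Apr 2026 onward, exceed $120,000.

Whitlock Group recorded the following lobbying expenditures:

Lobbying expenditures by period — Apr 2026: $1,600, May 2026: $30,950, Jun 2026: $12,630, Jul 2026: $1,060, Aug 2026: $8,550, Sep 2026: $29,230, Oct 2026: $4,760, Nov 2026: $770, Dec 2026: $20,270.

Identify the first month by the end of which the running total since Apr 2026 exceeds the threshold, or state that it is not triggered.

Through Apr 2026: $1,600
Through May 2026: $32,550
Through Jun 2026: $45,180
Through Jul 2026: $46,240
Through Aug 2026: $54,790
Through Sep 2026: $84,020
Through Oct 2026: $88,780
Through Nov 2026: $89,550
Through Dec 2026: $109,820
Final cumulative total $109,820 ≤ $120,000; the threshold is never exceeded.

Not triggered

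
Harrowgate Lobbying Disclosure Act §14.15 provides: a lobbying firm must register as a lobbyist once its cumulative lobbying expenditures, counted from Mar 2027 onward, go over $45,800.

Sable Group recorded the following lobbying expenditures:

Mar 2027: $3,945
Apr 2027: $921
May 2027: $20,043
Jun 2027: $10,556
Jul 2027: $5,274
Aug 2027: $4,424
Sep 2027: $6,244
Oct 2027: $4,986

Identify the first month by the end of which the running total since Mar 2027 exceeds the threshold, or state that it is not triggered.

Sep 2027

Through Mar 2027: $3,945
Through Apr 2027: $4,866
Through May 2027: $24,909
Through Jun 2027: $35,465
Through Jul 2027: $40,739
Through Aug 2027: $45,163
Through Sep 2027: $51,407 ← exceeds threshold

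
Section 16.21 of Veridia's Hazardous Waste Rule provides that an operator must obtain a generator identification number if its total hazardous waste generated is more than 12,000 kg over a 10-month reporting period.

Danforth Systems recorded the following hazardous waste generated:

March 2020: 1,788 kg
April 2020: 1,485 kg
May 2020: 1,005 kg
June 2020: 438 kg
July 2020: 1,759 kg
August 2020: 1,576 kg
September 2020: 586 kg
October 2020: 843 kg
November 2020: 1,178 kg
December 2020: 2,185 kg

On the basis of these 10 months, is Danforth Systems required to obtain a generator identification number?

Yes

Total hazardous waste generated: 1,788 kg + 1,485 kg + 1,005 kg + 438 kg + 1,759 kg + 1,576 kg + 586 kg + 843 kg + 1,178 kg + 2,185 kg = 12,843 kg.
12,843 kg > 12,000 kg, so the threshold is exceeded.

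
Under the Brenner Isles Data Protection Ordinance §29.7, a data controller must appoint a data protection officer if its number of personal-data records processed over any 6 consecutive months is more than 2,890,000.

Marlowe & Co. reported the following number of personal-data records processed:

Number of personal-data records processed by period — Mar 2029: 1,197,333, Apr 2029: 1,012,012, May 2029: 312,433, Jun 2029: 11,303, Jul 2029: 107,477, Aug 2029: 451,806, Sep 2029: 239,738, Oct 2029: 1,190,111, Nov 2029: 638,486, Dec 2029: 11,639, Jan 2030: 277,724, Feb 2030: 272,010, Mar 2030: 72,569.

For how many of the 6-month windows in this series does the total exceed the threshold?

Mar 2029–Aug 2029: 1,197,333 + 1,012,012 + 312,433 + 11,303 + 107,477 + 451,806 = 3,092,364 (over)
Apr 2029–Sep 2029: 1,012,012 + 312,433 + 11,303 + 107,477 + 451,806 + 239,738 = 2,134,769 (under)
May 2029–Oct 2029: 312,433 + 11,303 + 107,477 + 451,806 + 239,738 + 1,190,111 = 2,312,868 (under)
Jun 2029–Nov 2029: 11,303 + 107,477 + 451,806 + 239,738 + 1,190,111 + 638,486 = 2,638,921 (under)
Jul 2029–Dec 2029: 107,477 + 451,806 + 239,738 + 1,190,111 + 638,486 + 11,639 = 2,639,257 (under)
Aug 2029–Jan 2030: 451,806 + 239,738 + 1,190,111 + 638,486 + 11,639 + 277,724 = 2,809,504 (under)
Sep 2029–Feb 2030: 239,738 + 1,190,111 + 638,486 + 11,639 + 277,724 + 272,010 = 2,629,708 (under)
Oct 2029–Mar 2030: 1,190,111 + 638,486 + 11,639 + 277,724 + 272,010 + 72,569 = 2,462,539 (under)
1 window exceeds the threshold.

1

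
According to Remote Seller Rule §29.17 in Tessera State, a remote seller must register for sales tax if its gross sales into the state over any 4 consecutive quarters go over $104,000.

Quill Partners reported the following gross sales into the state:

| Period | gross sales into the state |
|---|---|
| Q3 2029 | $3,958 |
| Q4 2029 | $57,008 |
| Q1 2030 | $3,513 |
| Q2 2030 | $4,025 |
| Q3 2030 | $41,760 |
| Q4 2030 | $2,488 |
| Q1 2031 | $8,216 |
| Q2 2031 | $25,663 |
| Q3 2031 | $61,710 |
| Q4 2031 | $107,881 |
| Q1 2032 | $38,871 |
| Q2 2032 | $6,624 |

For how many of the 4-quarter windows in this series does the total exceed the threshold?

Q3 2029–Q2 2030: $3,958 + $57,008 + $3,513 + $4,025 = $68,504 (under)
Q4 2029–Q3 2030: $57,008 + $3,513 + $4,025 + $41,760 = $106,306 (over)
Q1 2030–Q4 2030: $3,513 + $4,025 + $41,760 + $2,488 = $51,786 (under)
Q2 2030–Q1 2031: $4,025 + $41,760 + $2,488 + $8,216 = $56,489 (under)
Q3 2030–Q2 2031: $41,760 + $2,488 + $8,216 + $25,663 = $78,127 (under)
Q4 2030–Q3 2031: $2,488 + $8,216 + $25,663 + $61,710 = $98,077 (under)
Q1 2031–Q4 2031: $8,216 + $25,663 + $61,710 + $107,881 = $203,470 (over)
Q2 2031–Q1 2032: $25,663 + $61,710 + $107,881 + $38,871 = $234,125 (over)
Q3 2031–Q2 2032: $61,710 + $107,881 + $38,871 + $6,624 = $215,086 (over)
4 windows exceed the threshold.

4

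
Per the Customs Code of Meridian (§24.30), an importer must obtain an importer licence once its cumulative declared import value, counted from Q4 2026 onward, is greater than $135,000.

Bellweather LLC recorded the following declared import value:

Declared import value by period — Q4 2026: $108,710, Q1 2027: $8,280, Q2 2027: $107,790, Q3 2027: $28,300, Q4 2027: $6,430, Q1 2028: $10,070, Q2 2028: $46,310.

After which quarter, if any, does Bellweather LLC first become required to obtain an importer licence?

Through Q4 2026: $108,710
Through Q1 2027: $116,990
Through Q2 2027: $224,780 ← exceeds threshold

Q2 2027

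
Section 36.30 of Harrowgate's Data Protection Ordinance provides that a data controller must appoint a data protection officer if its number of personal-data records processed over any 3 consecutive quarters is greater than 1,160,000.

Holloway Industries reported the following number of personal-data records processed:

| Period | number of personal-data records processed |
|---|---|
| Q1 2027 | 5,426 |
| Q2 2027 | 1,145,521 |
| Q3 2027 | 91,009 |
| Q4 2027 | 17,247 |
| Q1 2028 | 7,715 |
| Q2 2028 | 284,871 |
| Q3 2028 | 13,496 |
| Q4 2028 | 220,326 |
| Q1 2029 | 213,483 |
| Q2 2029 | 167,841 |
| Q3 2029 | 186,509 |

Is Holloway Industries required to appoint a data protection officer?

Q1 2027–Q3 2027: 5,426 + 1,145,521 + 91,009 = 1,241,956 (over)
Q2 2027–Q4 2027: 1,145,521 + 91,009 + 17,247 = 1,253,777 (over)
Q3 2027–Q1 2028: 91,009 + 17,247 + 7,715 = 115,971 (under)
Q4 2027–Q2 2028: 17,247 + 7,715 + 284,871 = 309,833 (under)
Q1 2028–Q3 2028: 7,715 + 284,871 + 13,496 = 306,082 (under)
Q2 2028–Q4 2028: 284,871 + 13,496 + 220,326 = 518,693 (under)
Q3 2028–Q1 2029: 13,496 + 220,326 + 213,483 = 447,305 (under)
Q4 2028–Q2 2029: 220,326 + 213,483 + 167,841 = 601,650 (under)
Q1 2029–Q3 2029: 213,483 + 167,841 + 186,509 = 567,833 (under)
At least one window exceeds 1,160,000.

Yes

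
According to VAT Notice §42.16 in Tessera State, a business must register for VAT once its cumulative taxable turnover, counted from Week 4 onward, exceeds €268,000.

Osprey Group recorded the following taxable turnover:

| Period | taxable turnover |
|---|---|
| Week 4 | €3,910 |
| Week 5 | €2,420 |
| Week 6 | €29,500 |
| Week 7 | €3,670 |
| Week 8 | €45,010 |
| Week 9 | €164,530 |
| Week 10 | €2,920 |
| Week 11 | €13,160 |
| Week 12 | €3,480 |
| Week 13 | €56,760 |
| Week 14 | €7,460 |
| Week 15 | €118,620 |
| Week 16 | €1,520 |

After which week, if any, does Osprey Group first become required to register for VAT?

Through Week 4: €3,910
Through Week 5: €6,330
Through Week 6: €35,830
Through Week 7: €39,500
Through Week 8: €84,510
Through Week 9: €249,040
Through Week 10: €251,960
Through Week 11: €265,120
Through Week 12: €268,600 ← exceeds threshold

Week 12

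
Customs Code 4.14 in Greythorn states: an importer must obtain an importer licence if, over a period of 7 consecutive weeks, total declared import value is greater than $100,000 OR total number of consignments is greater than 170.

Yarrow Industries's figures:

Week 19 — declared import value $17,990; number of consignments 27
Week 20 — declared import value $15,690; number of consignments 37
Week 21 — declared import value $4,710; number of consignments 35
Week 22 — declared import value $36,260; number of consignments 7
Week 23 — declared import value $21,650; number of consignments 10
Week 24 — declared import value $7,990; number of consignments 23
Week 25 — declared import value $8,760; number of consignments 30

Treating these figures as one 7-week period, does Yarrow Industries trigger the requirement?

Yes

Total declared import value: $17,990 + $15,690 + $4,710 + $36,260 + $21,650 + $7,990 + $8,760 = $113,050 (> $100,000).
Total number of consignments: 27 + 37 + 35 + 7 + 10 + 23 + 30 = 169 (≤ 170).
The test is 'or': at least one threshold is exceeded.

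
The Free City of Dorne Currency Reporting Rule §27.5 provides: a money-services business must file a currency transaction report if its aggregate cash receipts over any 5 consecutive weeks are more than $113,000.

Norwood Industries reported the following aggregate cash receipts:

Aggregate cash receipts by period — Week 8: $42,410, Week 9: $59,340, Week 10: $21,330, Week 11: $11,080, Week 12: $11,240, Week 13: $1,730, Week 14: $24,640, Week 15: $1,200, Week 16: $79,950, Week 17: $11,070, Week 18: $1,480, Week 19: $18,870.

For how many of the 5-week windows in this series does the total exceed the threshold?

4

Week 8–Week 12: $42,410 + $59,340 + $21,330 + $11,080 + $11,240 = $145,400 (over)
Week 9–Week 13: $59,340 + $21,330 + $11,080 + $11,240 + $1,730 = $104,720 (under)
Week 10–Week 14: $21,330 + $11,080 + $11,240 + $1,730 + $24,640 = $70,020 (under)
Week 11–Week 15: $11,080 + $11,240 + $1,730 + $24,640 + $1,200 = $49,890 (under)
Week 12–Week 16: $11,240 + $1,730 + $24,640 + $1,200 + $79,950 = $118,760 (over)
Week 13–Week 17: $1,730 + $24,640 + $1,200 + $79,950 + $11,070 = $118,590 (over)
Week 14–Week 18: $24,640 + $1,200 + $79,950 + $11,070 + $1,480 = $118,340 (over)
Week 15–Week 19: $1,200 + $79,950 + $11,070 + $1,480 + $18,870 = $112,570 (under)
4 windows exceed the threshold.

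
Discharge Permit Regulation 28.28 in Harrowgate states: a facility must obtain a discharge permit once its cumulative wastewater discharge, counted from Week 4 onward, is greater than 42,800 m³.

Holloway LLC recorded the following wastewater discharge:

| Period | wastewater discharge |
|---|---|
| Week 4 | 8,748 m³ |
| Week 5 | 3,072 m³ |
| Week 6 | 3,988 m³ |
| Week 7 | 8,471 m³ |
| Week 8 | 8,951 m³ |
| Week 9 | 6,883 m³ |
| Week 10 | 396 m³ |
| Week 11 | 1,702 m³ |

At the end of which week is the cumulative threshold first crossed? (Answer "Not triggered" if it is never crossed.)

Not triggered

Through Week 4: 8,748 m³
Through Week 5: 11,820 m³
Through Week 6: 15,808 m³
Through Week 7: 24,279 m³
Through Week 8: 33,230 m³
Through Week 9: 40,113 m³
Through Week 10: 40,509 m³
Through Week 11: 42,211 m³
Final cumulative total 42,211 m³ ≤ 42,800 m³; the threshold is never exceeded.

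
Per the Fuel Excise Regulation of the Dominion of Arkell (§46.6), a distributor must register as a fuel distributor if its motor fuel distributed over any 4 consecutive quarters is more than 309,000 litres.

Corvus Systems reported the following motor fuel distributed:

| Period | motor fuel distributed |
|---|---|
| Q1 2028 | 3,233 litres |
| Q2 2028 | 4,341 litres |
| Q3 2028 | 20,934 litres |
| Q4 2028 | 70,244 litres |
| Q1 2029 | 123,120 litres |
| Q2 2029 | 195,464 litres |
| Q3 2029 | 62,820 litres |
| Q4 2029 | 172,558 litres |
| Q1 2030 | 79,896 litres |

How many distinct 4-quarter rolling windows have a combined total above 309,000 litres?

Q1 2028–Q4 2028: 3,233 litres + 4,341 litres + 20,934 litres + 70,244 litres = 98,752 litres (under)
Q2 2028–Q1 2029: 4,341 litres + 20,934 litres + 70,244 litres + 123,120 litres = 218,639 litres (under)
Q3 2028–Q2 2029: 20,934 litres + 70,244 litres + 123,120 litres + 195,464 litres = 409,762 litres (over)
Q4 2028–Q3 2029: 70,244 litres + 123,120 litres + 195,464 litres + 62,820 litres = 451,648 litres (over)
Q1 2029–Q4 2029: 123,120 litres + 195,464 litres + 62,820 litres + 172,558 litres = 553,962 litres (over)
Q2 2029–Q1 2030: 195,464 litres + 62,820 litres + 172,558 litres + 79,896 litres = 510,738 litres (over)
4 windows exceed the threshold.

4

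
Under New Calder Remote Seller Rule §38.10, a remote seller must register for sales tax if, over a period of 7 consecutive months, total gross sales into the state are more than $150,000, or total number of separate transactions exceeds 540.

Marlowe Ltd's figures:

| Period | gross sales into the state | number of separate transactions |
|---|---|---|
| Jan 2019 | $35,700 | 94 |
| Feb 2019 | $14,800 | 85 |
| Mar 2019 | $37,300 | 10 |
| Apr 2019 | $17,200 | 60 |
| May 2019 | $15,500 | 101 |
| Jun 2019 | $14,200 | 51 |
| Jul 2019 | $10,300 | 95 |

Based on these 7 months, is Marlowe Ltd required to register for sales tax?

Total gross sales into the state: $35,700 + $14,800 + $37,300 + $17,200 + $15,500 + $14,200 + $10,300 = $145,000 (≤ $150,000).
Total number of separate transactions: 94 + 85 + 10 + 60 + 101 + 51 + 95 = 496 (≤ 540).
The test is 'or': neither threshold is exceeded.

No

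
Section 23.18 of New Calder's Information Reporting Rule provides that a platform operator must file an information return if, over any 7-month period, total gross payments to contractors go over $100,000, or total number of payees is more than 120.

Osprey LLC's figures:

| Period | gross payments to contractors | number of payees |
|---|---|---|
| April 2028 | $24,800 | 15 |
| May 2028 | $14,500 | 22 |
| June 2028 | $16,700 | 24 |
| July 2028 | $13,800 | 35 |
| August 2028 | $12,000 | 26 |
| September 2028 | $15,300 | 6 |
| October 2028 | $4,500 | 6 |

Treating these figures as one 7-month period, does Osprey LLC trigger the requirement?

Total gross payments to contractors: $24,800 + $14,500 + $16,700 + $13,800 + $12,000 + $15,300 + $4,500 = $101,600 (> $100,000).
Total number of payees: 15 + 22 + 24 + 35 + 26 + 6 + 6 = 134 (> 120).
The test is 'or': at least one threshold is exceeded.

Yes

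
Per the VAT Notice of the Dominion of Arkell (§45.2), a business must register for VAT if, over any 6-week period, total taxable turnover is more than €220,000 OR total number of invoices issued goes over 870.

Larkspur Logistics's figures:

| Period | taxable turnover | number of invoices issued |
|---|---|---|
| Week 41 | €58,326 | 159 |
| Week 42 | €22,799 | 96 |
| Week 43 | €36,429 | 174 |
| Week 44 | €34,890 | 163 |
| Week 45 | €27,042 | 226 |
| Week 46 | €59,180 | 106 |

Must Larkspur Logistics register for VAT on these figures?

Yes

Total taxable turnover: €58,326 + €22,799 + €36,429 + €34,890 + €27,042 + €59,180 = €238,666 (> €220,000).
Total number of invoices issued: 159 + 96 + 174 + 163 + 226 + 106 = 924 (> 870).
The test is 'or': at least one threshold is exceeded.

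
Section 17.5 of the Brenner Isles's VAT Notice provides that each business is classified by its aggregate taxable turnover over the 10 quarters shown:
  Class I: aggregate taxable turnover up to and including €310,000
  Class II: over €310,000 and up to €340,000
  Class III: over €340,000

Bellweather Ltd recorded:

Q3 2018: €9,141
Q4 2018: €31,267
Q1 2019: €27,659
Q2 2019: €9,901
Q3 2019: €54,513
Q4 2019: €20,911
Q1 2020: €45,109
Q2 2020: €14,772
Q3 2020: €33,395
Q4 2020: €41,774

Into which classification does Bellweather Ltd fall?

Aggregate taxable turnover: €9,141 + €31,267 + €27,659 + €9,901 + €54,513 + €20,911 + €45,109 + €14,772 + €33,395 + €41,774 = €288,442.
€288,442 ≤ €310,000, so Class I applies.

Class I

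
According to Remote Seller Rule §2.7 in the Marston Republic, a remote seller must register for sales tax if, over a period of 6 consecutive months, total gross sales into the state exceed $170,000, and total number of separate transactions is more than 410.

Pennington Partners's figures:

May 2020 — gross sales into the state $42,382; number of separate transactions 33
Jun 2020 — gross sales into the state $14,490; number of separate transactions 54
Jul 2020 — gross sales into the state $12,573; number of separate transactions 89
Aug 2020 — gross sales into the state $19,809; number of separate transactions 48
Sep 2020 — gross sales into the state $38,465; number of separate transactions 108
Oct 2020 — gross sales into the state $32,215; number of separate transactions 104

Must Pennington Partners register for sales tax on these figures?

No

Total gross sales into the state: $42,382 + $14,490 + $12,573 + $19,809 + $38,465 + $32,215 = $159,934 (≤ $170,000).
Total number of separate transactions: 33 + 54 + 89 + 48 + 108 + 104 = 436 (> 410).
The test is 'and': the rule requires both, and at least one is not exceeded.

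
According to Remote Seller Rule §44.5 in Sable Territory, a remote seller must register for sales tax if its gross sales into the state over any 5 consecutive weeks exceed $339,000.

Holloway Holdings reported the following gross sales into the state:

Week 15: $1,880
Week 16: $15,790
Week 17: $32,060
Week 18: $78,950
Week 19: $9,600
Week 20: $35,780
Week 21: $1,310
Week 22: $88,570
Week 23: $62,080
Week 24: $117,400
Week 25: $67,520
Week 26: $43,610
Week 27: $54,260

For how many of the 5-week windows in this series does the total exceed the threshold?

Week 15–Week 19: $1,880 + $15,790 + $32,060 + $78,950 + $9,600 = $138,280 (under)
Week 16–Week 20: $15,790 + $32,060 + $78,950 + $9,600 + $35,780 = $172,180 (under)
Week 17–Week 21: $32,060 + $78,950 + $9,600 + $35,780 + $1,310 = $157,700 (under)
Week 18–Week 22: $78,950 + $9,600 + $35,780 + $1,310 + $88,570 = $214,210 (under)
Week 19–Week 23: $9,600 + $35,780 + $1,310 + $88,570 + $62,080 = $197,340 (under)
Week 20–Week 24: $35,780 + $1,310 + $88,570 + $62,080 + $117,400 = $305,140 (under)
Week 21–Week 25: $1,310 + $88,570 + $62,080 + $117,400 + $67,520 = $336,880 (under)
Week 22–Week 26: $88,570 + $62,080 + $117,400 + $67,520 + $43,610 = $379,180 (over)
Week 23–Week 27: $62,080 + $117,400 + $67,520 + $43,610 + $54,260 = $344,870 (over)
2 windows exceed the threshold.

2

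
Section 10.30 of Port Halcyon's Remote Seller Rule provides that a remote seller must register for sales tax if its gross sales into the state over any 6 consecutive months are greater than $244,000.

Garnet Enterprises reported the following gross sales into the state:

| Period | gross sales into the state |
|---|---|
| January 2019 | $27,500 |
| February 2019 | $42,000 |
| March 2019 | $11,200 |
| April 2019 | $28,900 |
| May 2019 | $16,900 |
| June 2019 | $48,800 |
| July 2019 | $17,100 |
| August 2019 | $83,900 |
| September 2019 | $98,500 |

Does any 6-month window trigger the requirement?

Yes

January 2019–June 2019: $27,500 + $42,000 + $11,200 + $28,900 + $16,900 + $48,800 = $175,300 (under)
February 2019–July 2019: $42,000 + $11,200 + $28,900 + $16,900 + $48,800 + $17,100 = $164,900 (under)
March 2019–August 2019: $11,200 + $28,900 + $16,900 + $48,800 + $17,100 + $83,900 = $206,800 (under)
April 2019–September 2019: $28,900 + $16,900 + $48,800 + $17,100 + $83,900 + $98,500 = $294,100 (over)
At least one window exceeds $244,000.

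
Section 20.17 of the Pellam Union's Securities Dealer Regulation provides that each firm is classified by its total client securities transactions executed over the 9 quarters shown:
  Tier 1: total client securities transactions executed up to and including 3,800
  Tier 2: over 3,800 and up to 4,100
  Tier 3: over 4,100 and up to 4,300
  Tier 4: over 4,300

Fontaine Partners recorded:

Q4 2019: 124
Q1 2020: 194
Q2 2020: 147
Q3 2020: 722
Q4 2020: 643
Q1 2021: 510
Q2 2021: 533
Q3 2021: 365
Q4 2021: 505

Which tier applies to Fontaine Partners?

Tier 1

Total client securities transactions executed: 124 + 194 + 147 + 722 + 643 + 510 + 533 + 365 + 505 = 3,743.
3,743 ≤ 3,800, so Tier 1 applies.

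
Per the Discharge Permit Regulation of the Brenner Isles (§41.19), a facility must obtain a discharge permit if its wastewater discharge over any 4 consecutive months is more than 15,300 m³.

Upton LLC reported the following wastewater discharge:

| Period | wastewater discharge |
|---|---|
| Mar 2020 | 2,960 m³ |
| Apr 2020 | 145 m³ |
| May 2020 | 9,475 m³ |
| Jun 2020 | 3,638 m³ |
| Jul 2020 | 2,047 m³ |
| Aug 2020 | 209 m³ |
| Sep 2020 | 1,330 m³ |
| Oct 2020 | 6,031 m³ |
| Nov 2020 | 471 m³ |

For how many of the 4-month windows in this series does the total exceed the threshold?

3

Mar 2020–Jun 2020: 2,960 m³ + 145 m³ + 9,475 m³ + 3,638 m³ = 16,218 m³ (over)
Apr 2020–Jul 2020: 145 m³ + 9,475 m³ + 3,638 m³ + 2,047 m³ = 15,305 m³ (over)
May 2020–Aug 2020: 9,475 m³ + 3,638 m³ + 2,047 m³ + 209 m³ = 15,369 m³ (over)
Jun 2020–Sep 2020: 3,638 m³ + 2,047 m³ + 209 m³ + 1,330 m³ = 7,224 m³ (under)
Jul 2020–Oct 2020: 2,047 m³ + 209 m³ + 1,330 m³ + 6,031 m³ = 9,617 m³ (under)
Aug 2020–Nov 2020: 209 m³ + 1,330 m³ + 6,031 m³ + 471 m³ = 8,041 m³ (under)
3 windows exceed the threshold.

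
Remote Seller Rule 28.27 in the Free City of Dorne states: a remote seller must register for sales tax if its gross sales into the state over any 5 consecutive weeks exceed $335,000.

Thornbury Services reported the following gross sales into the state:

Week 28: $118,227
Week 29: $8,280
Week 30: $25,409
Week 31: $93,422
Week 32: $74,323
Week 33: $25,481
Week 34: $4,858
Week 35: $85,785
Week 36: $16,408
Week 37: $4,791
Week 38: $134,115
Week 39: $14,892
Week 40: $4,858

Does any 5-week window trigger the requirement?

No

Week 28–Week 32: $118,227 + $8,280 + $25,409 + $93,422 + $74,323 = $319,661 (under)
Week 29–Week 33: $8,280 + $25,409 + $93,422 + $74,323 + $25,481 = $226,915 (under)
Week 30–Week 34: $25,409 + $93,422 + $74,323 + $25,481 + $4,858 = $223,493 (under)
Week 31–Week 35: $93,422 + $74,323 + $25,481 + $4,858 + $85,785 = $283,869 (under)
Week 32–Week 36: $74,323 + $25,481 + $4,858 + $85,785 + $16,408 = $206,855 (under)
Week 33–Week 37: $25,481 + $4,858 + $85,785 + $16,408 + $4,791 = $137,323 (under)
Week 34–Week 38: $4,858 + $85,785 + $16,408 + $4,791 + $134,115 = $245,957 (under)
Week 35–Week 39: $85,785 + $16,408 + $4,791 + $134,115 + $14,892 = $255,991 (under)
Week 36–Week 40: $16,408 + $4,791 + $134,115 + $14,892 + $4,858 = $175,064 (under)
No window exceeds $335,000.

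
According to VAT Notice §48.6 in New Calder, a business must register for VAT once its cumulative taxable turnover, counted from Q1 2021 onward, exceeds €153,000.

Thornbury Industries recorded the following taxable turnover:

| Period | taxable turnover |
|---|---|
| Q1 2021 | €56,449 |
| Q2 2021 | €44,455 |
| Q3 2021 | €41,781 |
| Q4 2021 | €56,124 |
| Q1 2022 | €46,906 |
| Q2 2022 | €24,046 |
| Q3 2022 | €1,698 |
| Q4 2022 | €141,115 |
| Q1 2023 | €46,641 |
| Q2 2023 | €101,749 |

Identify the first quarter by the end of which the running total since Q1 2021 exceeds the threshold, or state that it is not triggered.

Through Q1 2021: €56,449
Through Q2 2021: €100,904
Through Q3 2021: €142,685
Through Q4 2021: €198,809 ← exceeds threshold

Q4 2021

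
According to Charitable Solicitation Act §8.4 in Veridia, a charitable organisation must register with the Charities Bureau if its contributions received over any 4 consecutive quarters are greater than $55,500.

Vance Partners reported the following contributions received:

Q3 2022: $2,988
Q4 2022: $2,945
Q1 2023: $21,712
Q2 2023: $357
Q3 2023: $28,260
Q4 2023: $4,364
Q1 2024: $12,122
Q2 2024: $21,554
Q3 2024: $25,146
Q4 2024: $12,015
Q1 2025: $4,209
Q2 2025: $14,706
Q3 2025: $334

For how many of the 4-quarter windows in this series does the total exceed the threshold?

Q3 2022–Q2 2023: $2,988 + $2,945 + $21,712 + $357 = $28,002 (under)
Q4 2022–Q3 2023: $2,945 + $21,712 + $357 + $28,260 = $53,274 (under)
Q1 2023–Q4 2023: $21,712 + $357 + $28,260 + $4,364 = $54,693 (under)
Q2 2023–Q1 2024: $357 + $28,260 + $4,364 + $12,122 = $45,103 (under)
Q3 2023–Q2 2024: $28,260 + $4,364 + $12,122 + $21,554 = $66,300 (over)
Q4 2023–Q3 2024: $4,364 + $12,122 + $21,554 + $25,146 = $63,186 (over)
Q1 2024–Q4 2024: $12,122 + $21,554 + $25,146 + $12,015 = $70,837 (over)
Q2 2024–Q1 2025: $21,554 + $25,146 + $12,015 + $4,209 = $62,924 (over)
Q3 2024–Q2 2025: $25,146 + $12,015 + $4,209 + $14,706 = $56,076 (over)
Q4 2024–Q3 2025: $12,015 + $4,209 + $14,706 + $334 = $31,264 (under)
5 windows exceed the threshold.

5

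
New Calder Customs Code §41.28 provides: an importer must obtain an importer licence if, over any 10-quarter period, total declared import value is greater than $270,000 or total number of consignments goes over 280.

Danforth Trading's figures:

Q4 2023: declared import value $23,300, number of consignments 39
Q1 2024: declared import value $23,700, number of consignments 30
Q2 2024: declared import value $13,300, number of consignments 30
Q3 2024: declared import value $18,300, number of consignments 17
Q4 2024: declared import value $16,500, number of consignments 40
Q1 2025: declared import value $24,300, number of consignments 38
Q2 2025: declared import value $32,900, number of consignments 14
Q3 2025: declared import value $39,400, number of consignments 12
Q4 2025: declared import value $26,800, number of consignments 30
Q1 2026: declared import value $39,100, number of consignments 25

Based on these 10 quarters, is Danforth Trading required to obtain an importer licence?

Total declared import value: $23,300 + $23,700 + $13,300 + $18,300 + $16,500 + $24,300 + $32,900 + $39,400 + $26,800 + $39,100 = $257,600 (≤ $270,000).
Total number of consignments: 39 + 30 + 30 + 17 + 40 + 38 + 14 + 12 + 30 + 25 = 275 (≤ 280).
The test is 'or': neither threshold is exceeded.

No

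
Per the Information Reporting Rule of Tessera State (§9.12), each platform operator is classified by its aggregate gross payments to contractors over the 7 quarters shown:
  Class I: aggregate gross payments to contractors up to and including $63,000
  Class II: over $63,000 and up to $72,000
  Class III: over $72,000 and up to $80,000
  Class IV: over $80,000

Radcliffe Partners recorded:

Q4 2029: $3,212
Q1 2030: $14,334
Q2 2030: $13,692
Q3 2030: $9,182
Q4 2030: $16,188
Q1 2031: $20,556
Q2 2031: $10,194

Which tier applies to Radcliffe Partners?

Class IV

Aggregate gross payments to contractors: $3,212 + $14,334 + $13,692 + $9,182 + $16,188 + $20,556 + $10,194 = $87,358.
$87,358 > $80,000, so Class IV applies.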